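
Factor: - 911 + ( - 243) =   -  2^1*577^1 = -1154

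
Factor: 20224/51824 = 16/41 = 2^4*41^(-1)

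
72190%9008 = 126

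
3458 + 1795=5253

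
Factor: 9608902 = 2^1*509^1 * 9439^1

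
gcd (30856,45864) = 56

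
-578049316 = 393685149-971734465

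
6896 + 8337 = 15233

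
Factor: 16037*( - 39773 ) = -637839601=- 7^1*29^1*31^1*79^1*1283^1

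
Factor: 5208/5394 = 28/29 = 2^2*7^1*29^( - 1) 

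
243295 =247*985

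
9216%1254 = 438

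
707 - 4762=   -  4055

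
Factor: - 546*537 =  - 2^1*3^2*7^1*13^1*179^1 = - 293202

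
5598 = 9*622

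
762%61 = 30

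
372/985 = 372/985=0.38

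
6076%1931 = 283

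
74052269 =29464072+44588197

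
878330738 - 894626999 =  -16296261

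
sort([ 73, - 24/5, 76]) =[ - 24/5, 73,76] 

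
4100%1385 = 1330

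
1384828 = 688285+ 696543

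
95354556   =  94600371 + 754185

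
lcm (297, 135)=1485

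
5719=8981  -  3262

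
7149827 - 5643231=1506596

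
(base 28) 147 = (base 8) 1607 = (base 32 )S7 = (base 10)903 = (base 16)387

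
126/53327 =126/53327 = 0.00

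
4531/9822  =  4531/9822= 0.46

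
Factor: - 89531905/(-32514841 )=5^1*41^1*59^(-1 )*436741^1* 551099^(  -  1 ) 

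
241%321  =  241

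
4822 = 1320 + 3502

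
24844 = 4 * 6211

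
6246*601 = 3753846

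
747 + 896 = 1643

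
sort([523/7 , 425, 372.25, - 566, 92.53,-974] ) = [ - 974, - 566 , 523/7, 92.53,372.25, 425]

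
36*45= 1620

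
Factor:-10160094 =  - 2^1*3^1*7^1*241907^1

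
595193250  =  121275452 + 473917798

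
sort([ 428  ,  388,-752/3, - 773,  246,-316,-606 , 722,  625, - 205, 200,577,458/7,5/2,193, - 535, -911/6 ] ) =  [ - 773 ,-606,-535, - 316 ,- 752/3, - 205,-911/6 , 5/2  ,  458/7, 193 , 200, 246,388,428, 577,  625,722 ] 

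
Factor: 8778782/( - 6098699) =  - 2^1*17^( - 1)*89^1*149^1*331^1*358747^( - 1)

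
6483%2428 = 1627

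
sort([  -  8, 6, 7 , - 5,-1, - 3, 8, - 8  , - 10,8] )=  [ - 10, - 8, - 8,-5, - 3, -1,6,7,  8,8] 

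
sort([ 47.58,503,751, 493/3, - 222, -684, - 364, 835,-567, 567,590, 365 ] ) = [ - 684, - 567, - 364, - 222,47.58,493/3 , 365,503,567 , 590, 751,835]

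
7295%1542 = 1127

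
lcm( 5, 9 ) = 45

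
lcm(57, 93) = 1767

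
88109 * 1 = 88109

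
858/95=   9+3/95=9.03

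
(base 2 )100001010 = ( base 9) 325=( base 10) 266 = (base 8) 412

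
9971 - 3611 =6360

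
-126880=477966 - 604846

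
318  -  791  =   - 473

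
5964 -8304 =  -2340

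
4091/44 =92+43/44 = 92.98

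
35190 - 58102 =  - 22912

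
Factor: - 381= - 3^1*127^1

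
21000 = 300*70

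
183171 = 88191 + 94980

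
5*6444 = 32220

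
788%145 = 63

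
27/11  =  2 + 5/11 = 2.45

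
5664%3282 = 2382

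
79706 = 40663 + 39043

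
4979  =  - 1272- - 6251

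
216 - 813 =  - 597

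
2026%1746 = 280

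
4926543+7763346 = 12689889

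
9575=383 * 25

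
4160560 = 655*6352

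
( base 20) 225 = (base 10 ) 845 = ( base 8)1515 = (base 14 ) 445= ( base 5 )11340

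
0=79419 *0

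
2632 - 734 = 1898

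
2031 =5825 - 3794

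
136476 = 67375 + 69101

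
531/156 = 3 + 21/52 = 3.40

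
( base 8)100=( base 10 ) 64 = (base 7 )121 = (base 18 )3a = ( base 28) 28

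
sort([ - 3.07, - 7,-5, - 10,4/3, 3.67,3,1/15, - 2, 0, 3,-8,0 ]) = [ - 10,- 8, -7,-5, - 3.07, - 2,0 , 0,1/15,4/3,3,3, 3.67] 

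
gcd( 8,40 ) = 8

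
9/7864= 9/7864 = 0.00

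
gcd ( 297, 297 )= 297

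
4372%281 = 157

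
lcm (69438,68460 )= 4860660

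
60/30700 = 3/1535 = 0.00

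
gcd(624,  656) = 16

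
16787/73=16787/73 = 229.96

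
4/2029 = 4/2029 =0.00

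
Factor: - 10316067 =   -  3^1*3438689^1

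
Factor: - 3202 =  -2^1* 1601^1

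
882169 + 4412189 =5294358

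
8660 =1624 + 7036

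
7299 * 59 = 430641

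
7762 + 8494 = 16256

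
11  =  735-724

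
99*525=51975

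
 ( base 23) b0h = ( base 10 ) 5836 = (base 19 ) G33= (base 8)13314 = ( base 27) 804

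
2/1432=1/716 = 0.00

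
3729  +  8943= 12672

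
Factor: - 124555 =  - 5^1*29^1 * 859^1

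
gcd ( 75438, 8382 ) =8382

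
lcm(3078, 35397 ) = 70794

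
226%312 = 226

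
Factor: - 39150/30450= - 3^2*7^(-1) =- 9/7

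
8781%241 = 105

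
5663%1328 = 351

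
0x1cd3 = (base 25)BK4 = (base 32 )76j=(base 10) 7379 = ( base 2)1110011010011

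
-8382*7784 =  - 65245488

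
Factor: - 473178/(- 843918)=78863/140653= 17^1*43^( - 1)*3271^(-1)*4639^1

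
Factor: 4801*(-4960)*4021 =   -  2^5*5^1*31^1*4021^1*4801^1   =  - 95751912160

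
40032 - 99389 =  - 59357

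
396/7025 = 396/7025 = 0.06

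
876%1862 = 876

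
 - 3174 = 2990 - 6164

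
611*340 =207740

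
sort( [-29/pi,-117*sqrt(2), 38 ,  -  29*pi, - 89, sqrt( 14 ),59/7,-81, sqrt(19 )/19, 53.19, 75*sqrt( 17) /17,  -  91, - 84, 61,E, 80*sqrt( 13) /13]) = [  -  117*sqrt( 2) , - 29 * pi, - 91, -89, - 84, - 81,-29/pi, sqrt(19) /19,  E, sqrt( 14),  59/7, 75*sqrt(17) /17, 80*sqrt(13) /13 , 38 , 53.19, 61]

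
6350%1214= 280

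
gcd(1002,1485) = 3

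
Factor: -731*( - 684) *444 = 2^4 * 3^3*17^1*19^1*37^1*43^1 = 222001776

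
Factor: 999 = 3^3  *37^1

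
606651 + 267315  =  873966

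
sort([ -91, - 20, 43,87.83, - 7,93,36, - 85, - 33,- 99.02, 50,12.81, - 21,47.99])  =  [ - 99.02, - 91,-85 , - 33, - 21,  -  20, - 7, 12.81,36,43, 47.99,50, 87.83,93]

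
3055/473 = 3055/473 = 6.46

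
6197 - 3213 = 2984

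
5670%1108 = 130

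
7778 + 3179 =10957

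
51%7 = 2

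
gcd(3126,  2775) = 3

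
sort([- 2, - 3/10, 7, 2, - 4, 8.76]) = [ - 4 , - 2, - 3/10, 2, 7, 8.76]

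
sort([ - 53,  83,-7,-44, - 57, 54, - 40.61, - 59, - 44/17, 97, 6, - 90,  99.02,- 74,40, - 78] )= [ - 90, - 78, - 74 , - 59, - 57 , - 53, - 44, - 40.61, - 7, - 44/17 , 6, 40 , 54, 83,97,99.02] 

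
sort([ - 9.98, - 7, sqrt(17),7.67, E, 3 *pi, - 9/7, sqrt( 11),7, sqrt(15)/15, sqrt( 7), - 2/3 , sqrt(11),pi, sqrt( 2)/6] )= [ - 9.98,- 7, - 9/7, - 2/3, sqrt ( 2)/6,sqrt( 15) /15, sqrt( 7 ),  E,pi,sqrt( 11), sqrt( 11),sqrt( 17),7, 7.67,3*pi ] 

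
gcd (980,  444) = 4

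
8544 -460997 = -452453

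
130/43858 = 65/21929 = 0.00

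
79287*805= 63826035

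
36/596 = 9/149 = 0.06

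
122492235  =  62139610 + 60352625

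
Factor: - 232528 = - 2^4*14533^1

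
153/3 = 51 = 51.00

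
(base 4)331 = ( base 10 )61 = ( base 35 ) 1q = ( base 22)2h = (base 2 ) 111101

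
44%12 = 8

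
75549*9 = 679941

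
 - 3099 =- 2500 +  - 599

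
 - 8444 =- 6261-2183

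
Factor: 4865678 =2^1*29^1*83891^1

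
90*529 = 47610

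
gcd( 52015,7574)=1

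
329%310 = 19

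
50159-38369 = 11790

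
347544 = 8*43443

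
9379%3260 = 2859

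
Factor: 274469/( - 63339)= - 3^( - 1)*13^1 = - 13/3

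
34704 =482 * 72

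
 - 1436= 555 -1991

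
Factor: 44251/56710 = 2^ ( - 1 )*5^( - 1) * 17^1*19^1*53^( - 1 )*107^( - 1)*137^1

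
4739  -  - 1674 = 6413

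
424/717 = 424/717 = 0.59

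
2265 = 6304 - 4039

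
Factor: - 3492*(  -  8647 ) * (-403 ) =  - 12168715572 = - 2^2*3^2*13^1*31^1*97^1*8647^1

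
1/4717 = 1/4717 = 0.00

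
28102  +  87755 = 115857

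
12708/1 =12708=12708.00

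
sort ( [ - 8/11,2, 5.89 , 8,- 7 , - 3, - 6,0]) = [ - 7, - 6, - 3, - 8/11,0 , 2, 5.89, 8]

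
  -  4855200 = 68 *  (-71400 )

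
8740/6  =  4370/3=1456.67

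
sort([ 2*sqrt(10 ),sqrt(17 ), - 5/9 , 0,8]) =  [  -  5/9 , 0, sqrt(17 ),  2 * sqrt(10),8 ]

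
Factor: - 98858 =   -  2^1*49429^1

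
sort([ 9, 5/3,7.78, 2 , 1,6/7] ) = [6/7, 1, 5/3, 2,7.78, 9]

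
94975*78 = 7408050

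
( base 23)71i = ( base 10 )3744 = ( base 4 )322200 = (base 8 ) 7240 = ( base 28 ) 4lk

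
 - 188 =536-724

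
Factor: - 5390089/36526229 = - 263^ (  -  1)*557^1 * 9677^1 * 138883^(-1) 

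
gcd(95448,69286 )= 2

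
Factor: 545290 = 2^1* 5^1* 31^1*1759^1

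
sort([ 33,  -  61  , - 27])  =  [ - 61, -27,  33]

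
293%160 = 133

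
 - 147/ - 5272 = 147/5272= 0.03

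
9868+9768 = 19636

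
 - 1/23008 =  - 1/23008 = - 0.00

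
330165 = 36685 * 9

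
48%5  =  3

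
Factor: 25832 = 2^3*3229^1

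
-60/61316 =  - 15/15329 = - 0.00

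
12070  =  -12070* ( - 1)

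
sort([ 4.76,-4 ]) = [ - 4,4.76 ]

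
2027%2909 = 2027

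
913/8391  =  913/8391 = 0.11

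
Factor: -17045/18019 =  - 5^1*7^1*37^( - 1) = - 35/37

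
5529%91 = 69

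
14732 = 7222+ 7510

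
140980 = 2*70490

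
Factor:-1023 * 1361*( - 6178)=2^1*3^1*11^1*31^1*1361^1*3089^1 = 8601647934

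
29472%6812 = 2224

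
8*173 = 1384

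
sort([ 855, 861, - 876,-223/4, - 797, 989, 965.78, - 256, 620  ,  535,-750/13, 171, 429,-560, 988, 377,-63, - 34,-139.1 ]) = [ - 876,  -  797, - 560, - 256, - 139.1, - 63, - 750/13,-223/4,-34,171, 377, 429, 535, 620, 855,861,965.78, 988, 989] 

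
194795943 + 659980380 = 854776323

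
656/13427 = 656/13427 = 0.05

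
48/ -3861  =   - 1 + 1271/1287 = -  0.01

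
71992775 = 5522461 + 66470314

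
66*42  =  2772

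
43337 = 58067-14730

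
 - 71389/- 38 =1878 + 25/38 = 1878.66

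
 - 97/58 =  - 97/58 = - 1.67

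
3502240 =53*66080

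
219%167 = 52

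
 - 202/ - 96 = 101/48  =  2.10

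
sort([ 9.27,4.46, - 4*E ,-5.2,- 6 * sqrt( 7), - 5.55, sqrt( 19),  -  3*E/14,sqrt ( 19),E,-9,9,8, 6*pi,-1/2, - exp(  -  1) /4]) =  [ - 6 *sqrt ( 7 ), - 4*E,-9, - 5.55 , - 5.2, - 3*E/14, - 1/2 , - exp(  -  1) /4,E , sqrt(19 ),sqrt(19),4.46,8,9,9.27,6*pi]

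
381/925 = 381/925= 0.41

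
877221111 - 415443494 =461777617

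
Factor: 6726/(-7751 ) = -2^1*3^1*19^1*23^ (-1 )*59^1 * 337^(-1 ) 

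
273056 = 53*5152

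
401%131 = 8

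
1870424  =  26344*71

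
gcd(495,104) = 1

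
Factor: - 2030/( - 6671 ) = 290/953 = 2^1*5^1*29^1 * 953^( - 1)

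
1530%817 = 713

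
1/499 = 1/499 = 0.00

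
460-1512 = - 1052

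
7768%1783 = 636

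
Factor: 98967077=11^1*8997007^1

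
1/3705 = 1/3705=0.00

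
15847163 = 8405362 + 7441801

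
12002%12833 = 12002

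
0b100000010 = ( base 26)9O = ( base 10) 258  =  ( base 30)8i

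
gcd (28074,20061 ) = 3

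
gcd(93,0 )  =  93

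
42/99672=7/16612 = 0.00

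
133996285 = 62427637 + 71568648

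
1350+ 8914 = 10264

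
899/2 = 899/2 = 449.50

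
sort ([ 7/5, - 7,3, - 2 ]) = [ - 7, - 2, 7/5, 3]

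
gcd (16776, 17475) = 699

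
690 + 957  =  1647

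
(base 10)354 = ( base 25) E4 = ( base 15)189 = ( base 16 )162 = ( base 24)EI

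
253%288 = 253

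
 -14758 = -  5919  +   - 8839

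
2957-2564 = 393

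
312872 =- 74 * (- 4228) 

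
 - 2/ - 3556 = 1/1778  =  0.00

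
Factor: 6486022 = 2^1 * 353^1 * 9187^1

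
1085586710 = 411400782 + 674185928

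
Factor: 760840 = 2^3*5^1 * 23^1*827^1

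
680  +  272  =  952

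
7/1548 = 7/1548 = 0.00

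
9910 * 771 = 7640610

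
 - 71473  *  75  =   - 5360475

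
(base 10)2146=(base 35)1QB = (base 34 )1T4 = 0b100001100010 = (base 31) 277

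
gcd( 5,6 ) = 1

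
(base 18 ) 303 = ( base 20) 28f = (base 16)3cf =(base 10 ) 975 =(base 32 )uf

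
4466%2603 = 1863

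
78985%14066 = 8655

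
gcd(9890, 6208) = 2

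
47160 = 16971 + 30189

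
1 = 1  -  0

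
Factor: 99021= 3^1*13^1 * 2539^1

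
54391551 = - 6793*(-8007) 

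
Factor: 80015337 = 3^3 * 601^1*4931^1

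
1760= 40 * 44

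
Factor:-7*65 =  - 5^1*7^1  *  13^1 = - 455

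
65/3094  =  5/238 = 0.02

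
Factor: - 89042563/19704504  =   - 2^ (- 3 )* 3^( - 1 )*167^1*251^( - 1 )*3271^( - 1 )*533189^1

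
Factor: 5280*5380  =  28406400 = 2^7  *3^1*5^2*11^1*269^1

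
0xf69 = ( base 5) 111240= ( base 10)3945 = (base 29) 4K1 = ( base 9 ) 5363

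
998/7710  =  499/3855 = 0.13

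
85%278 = 85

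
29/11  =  2+ 7/11 = 2.64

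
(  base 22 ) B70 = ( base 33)510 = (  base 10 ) 5478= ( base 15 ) 1953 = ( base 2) 1010101100110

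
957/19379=957/19379 = 0.05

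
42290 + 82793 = 125083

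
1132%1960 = 1132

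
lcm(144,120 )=720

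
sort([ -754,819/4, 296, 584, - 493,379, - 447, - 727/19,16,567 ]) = [ - 754 ,-493,  -  447 , - 727/19,16,819/4, 296,379 , 567, 584 ]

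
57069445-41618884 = 15450561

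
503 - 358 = 145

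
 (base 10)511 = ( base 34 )f1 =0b111111111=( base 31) GF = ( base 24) L7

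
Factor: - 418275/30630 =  - 27885/2042 =- 2^ ( - 1) * 3^1*  5^1 * 11^1*13^2 * 1021^( - 1 ) 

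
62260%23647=14966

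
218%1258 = 218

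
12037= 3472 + 8565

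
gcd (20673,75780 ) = 9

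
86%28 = 2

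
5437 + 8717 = 14154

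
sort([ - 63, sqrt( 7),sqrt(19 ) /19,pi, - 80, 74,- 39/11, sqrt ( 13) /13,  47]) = [ - 80,-63, - 39/11, sqrt( 19 )/19, sqrt(  13)/13,sqrt(7 ), pi, 47 , 74] 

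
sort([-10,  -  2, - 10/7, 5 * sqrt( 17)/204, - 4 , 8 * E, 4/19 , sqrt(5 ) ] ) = [ - 10,  -  4,  -  2  ,-10/7, 5*sqrt(17 )/204, 4/19,  sqrt(5),8 *E ] 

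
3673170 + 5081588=8754758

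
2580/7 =368 + 4/7 =368.57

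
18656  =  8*2332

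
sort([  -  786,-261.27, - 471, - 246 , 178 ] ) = [-786, - 471, - 261.27, - 246,178]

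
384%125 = 9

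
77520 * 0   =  0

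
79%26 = 1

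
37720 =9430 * 4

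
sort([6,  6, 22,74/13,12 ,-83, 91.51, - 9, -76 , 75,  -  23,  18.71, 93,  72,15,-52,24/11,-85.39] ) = [  -  85.39,-83, - 76,-52,-23 , - 9, 24/11 , 74/13, 6, 6, 12,15,18.71,22, 72,75, 91.51,93] 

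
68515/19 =68515/19 = 3606.05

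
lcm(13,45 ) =585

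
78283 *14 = 1095962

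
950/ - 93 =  - 950/93 = - 10.22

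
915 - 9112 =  - 8197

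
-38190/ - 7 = 5455 + 5/7 = 5455.71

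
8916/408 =21+ 29/34 = 21.85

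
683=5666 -4983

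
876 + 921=1797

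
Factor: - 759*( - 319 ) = 3^1*11^2*23^1 * 29^1 = 242121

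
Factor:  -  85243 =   -  85243^1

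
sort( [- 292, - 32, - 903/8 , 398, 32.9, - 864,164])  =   [ - 864 , - 292, - 903/8, - 32,32.9, 164, 398 ]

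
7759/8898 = 7759/8898= 0.87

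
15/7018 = 15/7018  =  0.00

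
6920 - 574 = 6346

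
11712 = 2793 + 8919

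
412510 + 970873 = 1383383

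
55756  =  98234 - 42478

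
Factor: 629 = 17^1*37^1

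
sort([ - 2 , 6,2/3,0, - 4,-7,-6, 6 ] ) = [-7, - 6, - 4, - 2, 0,2/3,6,  6]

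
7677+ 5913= 13590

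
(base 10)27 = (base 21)16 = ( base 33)r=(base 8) 33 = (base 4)123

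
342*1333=455886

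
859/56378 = 859/56378 = 0.02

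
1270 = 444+826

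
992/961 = 1 + 1/31 = 1.03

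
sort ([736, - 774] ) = [ - 774 , 736] 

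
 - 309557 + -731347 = -1040904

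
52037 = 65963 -13926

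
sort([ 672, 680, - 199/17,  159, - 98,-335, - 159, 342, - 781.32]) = [ - 781.32, - 335,-159, - 98, - 199/17, 159, 342, 672, 680] 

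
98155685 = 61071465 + 37084220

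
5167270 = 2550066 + 2617204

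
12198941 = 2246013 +9952928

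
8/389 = 8/389 = 0.02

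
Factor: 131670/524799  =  2^1*3^( - 2)*5^1*7^1*31^( - 1) = 70/279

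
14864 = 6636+8228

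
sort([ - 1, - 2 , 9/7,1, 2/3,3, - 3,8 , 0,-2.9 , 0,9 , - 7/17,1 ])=[ - 3, - 2.9, - 2 , - 1, - 7/17, 0,0 , 2/3, 1,1, 9/7 , 3,8, 9 ]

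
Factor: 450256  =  2^4*107^1*263^1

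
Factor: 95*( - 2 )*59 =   -  2^1*5^1*19^1*59^1 = - 11210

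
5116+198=5314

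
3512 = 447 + 3065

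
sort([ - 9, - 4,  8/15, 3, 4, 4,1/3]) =[-9,-4, 1/3, 8/15 , 3,4 , 4]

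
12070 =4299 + 7771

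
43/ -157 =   -  1 + 114/157 = - 0.27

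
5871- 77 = 5794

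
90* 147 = 13230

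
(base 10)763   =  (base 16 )2fb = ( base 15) 35d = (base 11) 634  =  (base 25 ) 15D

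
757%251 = 4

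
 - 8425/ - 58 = 8425/58 = 145.26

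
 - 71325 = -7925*9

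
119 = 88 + 31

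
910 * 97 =88270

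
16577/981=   16+881/981 = 16.90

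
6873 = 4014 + 2859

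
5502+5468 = 10970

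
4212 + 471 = 4683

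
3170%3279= 3170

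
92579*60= 5554740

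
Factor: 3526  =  2^1*41^1 * 43^1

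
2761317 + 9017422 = 11778739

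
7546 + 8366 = 15912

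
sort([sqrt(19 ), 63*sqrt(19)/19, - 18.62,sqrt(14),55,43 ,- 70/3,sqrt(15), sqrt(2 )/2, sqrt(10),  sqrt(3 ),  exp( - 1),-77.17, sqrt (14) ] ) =[ -77.17, - 70/3, -18.62,exp( - 1 ),sqrt( 2)/2,sqrt(3), sqrt(10), sqrt(14 ),sqrt(14),sqrt (15),sqrt(19), 63 * sqrt(19) /19,43 , 55]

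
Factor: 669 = 3^1*223^1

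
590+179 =769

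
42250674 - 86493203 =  - 44242529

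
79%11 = 2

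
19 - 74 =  - 55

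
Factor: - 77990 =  - 2^1*5^1*11^1 * 709^1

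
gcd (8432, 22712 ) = 136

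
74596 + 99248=173844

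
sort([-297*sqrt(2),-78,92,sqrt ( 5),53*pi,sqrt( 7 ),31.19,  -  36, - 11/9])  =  [  -  297*sqrt ( 2),-78, - 36,- 11/9,sqrt(5 ), sqrt ( 7) , 31.19, 92 , 53*pi] 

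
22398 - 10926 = 11472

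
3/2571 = 1/857=0.00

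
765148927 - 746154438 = 18994489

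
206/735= 206/735 = 0.28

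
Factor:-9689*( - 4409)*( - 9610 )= - 2^1*5^1*31^2*4409^1*9689^1  =  - 410527677610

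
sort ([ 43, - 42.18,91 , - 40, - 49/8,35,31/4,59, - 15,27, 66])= [ - 42.18, - 40, - 15, - 49/8,31/4,27,35,43,59, 66,91] 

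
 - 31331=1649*( - 19) 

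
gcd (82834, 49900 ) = 998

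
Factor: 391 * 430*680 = 2^4 * 5^2 * 17^2*23^1 * 43^1 = 114328400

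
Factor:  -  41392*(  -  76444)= 3164170048=2^6*13^1 *29^1*199^1*659^1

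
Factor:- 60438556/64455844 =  - 15109639/16113961 = -23^ ( -1)*53^(  -  1) * 61^1*67^1*3697^1*13219^ ( - 1)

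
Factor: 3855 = 3^1*5^1 *257^1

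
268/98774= 134/49387 = 0.00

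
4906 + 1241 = 6147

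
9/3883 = 9/3883 = 0.00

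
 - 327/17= - 327/17 = -19.24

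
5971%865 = 781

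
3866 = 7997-4131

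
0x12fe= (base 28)65I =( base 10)4862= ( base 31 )51Q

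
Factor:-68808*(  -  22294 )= 2^4*3^1*47^1  *  61^1*71^1*157^1 = 1534005552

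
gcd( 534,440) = 2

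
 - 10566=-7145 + - 3421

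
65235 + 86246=151481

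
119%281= 119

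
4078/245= 4078/245 =16.64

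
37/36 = 37/36 = 1.03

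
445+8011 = 8456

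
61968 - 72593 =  - 10625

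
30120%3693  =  576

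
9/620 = 9/620 = 0.01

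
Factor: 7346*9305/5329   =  68354530/5329= 2^1*5^1*73^(-2)*1861^1*3673^1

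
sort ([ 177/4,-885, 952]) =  [ - 885, 177/4, 952 ]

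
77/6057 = 77/6057= 0.01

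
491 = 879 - 388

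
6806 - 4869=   1937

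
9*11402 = 102618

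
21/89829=7/29943 = 0.00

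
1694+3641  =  5335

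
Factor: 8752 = 2^4*547^1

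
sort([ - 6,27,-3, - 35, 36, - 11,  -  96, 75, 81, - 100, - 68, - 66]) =[ - 100, - 96, - 68,-66, - 35,-11, - 6,-3, 27 , 36, 75, 81] 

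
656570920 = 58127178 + 598443742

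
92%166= 92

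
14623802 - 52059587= - 37435785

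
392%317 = 75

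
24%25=24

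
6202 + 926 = 7128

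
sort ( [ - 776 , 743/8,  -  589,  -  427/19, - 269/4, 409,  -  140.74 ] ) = [ - 776,-589 ,-140.74,  -  269/4, - 427/19,743/8,409] 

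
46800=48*975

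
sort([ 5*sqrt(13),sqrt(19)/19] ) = [ sqrt( 19 ) /19,5*sqrt( 13) ] 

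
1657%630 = 397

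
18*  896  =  16128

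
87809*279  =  24498711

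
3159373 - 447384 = 2711989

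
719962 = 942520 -222558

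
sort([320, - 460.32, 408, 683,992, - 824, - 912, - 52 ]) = [  -  912 , - 824,- 460.32, - 52, 320, 408, 683,992 ]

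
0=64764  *0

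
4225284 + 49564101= 53789385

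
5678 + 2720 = 8398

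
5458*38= 207404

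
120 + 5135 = 5255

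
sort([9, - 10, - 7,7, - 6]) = [ - 10, - 7, - 6,7, 9] 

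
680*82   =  55760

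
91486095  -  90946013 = 540082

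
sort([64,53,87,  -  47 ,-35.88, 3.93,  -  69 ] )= [ - 69,-47, - 35.88, 3.93, 53 , 64, 87 ]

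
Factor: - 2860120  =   - 2^3 * 5^1*71503^1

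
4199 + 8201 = 12400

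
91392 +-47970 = 43422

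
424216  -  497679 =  - 73463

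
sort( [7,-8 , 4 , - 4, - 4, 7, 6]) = [ - 8, - 4, - 4,4, 6, 7, 7] 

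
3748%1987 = 1761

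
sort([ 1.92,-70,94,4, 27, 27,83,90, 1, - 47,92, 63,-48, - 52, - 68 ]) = [ - 70, - 68, - 52, - 48 , - 47, 1, 1.92, 4 , 27,  27,  63,83,90, 92,  94 ] 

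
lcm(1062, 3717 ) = 7434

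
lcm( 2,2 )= 2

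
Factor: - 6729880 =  - 2^3*5^1*168247^1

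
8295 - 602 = 7693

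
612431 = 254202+358229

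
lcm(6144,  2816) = 67584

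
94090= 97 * 970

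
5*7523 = 37615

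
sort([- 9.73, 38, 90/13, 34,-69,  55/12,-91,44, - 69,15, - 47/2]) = [ -91,-69,-69,  -  47/2, - 9.73 , 55/12, 90/13, 15,34, 38, 44] 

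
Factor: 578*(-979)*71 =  - 40176202 = - 2^1 * 11^1*17^2*71^1*89^1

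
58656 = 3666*16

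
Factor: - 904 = -2^3* 113^1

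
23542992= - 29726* (-792)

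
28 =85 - 57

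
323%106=5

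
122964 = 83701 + 39263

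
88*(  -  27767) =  - 2443496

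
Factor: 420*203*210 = 2^3* 3^2*5^2*7^3*29^1 = 17904600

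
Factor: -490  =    -  2^1*5^1*7^2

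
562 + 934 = 1496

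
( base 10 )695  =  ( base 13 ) 416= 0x2b7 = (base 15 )315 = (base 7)2012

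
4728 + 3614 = 8342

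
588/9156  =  7/109=0.06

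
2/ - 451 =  - 2/451 = -0.00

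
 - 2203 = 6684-8887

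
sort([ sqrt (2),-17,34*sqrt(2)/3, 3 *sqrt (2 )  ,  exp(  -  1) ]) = [- 17, exp(-1),sqrt(2),  3*sqrt( 2 ), 34 * sqrt( 2) /3]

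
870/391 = 2 + 88/391 = 2.23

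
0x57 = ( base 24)3F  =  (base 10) 87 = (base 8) 127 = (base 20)47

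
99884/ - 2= -49942 + 0/1 = -  49942.00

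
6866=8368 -1502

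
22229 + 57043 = 79272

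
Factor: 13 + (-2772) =-31^1*89^1 = -  2759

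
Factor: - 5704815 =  - 3^1*5^1*277^1*1373^1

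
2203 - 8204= - 6001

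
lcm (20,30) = 60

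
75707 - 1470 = 74237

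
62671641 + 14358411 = 77030052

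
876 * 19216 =16833216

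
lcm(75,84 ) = 2100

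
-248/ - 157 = 1 + 91/157 = 1.58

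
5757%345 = 237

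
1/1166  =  1/1166 = 0.00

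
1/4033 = 1/4033 = 0.00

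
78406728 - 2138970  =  76267758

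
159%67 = 25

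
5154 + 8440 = 13594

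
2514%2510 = 4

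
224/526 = 112/263=0.43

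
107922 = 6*17987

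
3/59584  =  3/59584=0.00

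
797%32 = 29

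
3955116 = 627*6308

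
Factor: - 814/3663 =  - 2^1*3^ ( - 2)  =  - 2/9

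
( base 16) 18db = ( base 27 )8ji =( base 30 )723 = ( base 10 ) 6363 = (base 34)5H5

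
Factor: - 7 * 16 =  - 2^4*7^1 = - 112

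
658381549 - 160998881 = 497382668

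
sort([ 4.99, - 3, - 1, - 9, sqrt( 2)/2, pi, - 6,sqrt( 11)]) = [ - 9 , - 6, - 3, - 1, sqrt( 2)/2,pi,sqrt ( 11),4.99]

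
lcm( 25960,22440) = 1323960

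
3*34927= 104781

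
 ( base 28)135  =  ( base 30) T3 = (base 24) 1C9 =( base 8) 1551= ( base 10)873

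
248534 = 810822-562288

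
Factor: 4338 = 2^1*3^2*241^1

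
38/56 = 19/28 =0.68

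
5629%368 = 109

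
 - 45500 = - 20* 2275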